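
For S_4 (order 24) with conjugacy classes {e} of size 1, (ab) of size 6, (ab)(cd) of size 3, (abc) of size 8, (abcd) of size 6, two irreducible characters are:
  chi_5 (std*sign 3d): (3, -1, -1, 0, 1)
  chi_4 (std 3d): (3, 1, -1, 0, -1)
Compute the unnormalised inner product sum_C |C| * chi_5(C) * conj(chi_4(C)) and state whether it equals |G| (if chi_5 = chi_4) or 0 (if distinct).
Sum = 0; so <chi_5, chi_4> = 0 (distinct irreducibles are orthogonal).

Argument: Compute term by term over conjugacy classes (|C| * chi_5(C) * conj(chi_4(C))):
  1*(3)*conj(3) + 6*(-1)*conj(1) + 3*(-1)*conj(-1) + 8*(0)*conj(0) + 6*(1)*conj(-1)
  = (9) + (-6) + (3) + (0) + (-6)
  = 0.
Dividing by |G| = 24 gives 0/24 = 0, matching the row-orthogonality relation <chi_5, chi_4> = [chi_5 = chi_4].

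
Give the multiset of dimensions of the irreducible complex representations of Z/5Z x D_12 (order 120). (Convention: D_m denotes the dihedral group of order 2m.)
Dimensions: 1, 1, 1, 1, 1, 1, 1, 1, 1, 1, 1, 1, 1, 1, 1, 1, 1, 1, 1, 1, 2, 2, 2, 2, 2, 2, 2, 2, 2, 2, 2, 2, 2, 2, 2, 2, 2, 2, 2, 2, 2, 2, 2, 2, 2

Working: There are 45 irreducibles (= number of conjugacy classes). Their dimensions d_i satisfy sum d_i^2 = |G| = 120: 1 + 1 + 1 + 1 + 1 + 1 + 1 + 1 + 1 + 1 + 1 + 1 + 1 + 1 + 1 + 1 + 1 + 1 + 1 + 1 + 4 + 4 + 4 + 4 + 4 + 4 + 4 + 4 + 4 + 4 + 4 + 4 + 4 + 4 + 4 + 4 + 4 + 4 + 4 + 4 + 4 + 4 + 4 + 4 + 4 = 120. (For the product with Z/5Z: each of the 5 1-dim characters of Z/5Z tensors with each irrep of D_12, giving 5 copies of each D_12-dimension.)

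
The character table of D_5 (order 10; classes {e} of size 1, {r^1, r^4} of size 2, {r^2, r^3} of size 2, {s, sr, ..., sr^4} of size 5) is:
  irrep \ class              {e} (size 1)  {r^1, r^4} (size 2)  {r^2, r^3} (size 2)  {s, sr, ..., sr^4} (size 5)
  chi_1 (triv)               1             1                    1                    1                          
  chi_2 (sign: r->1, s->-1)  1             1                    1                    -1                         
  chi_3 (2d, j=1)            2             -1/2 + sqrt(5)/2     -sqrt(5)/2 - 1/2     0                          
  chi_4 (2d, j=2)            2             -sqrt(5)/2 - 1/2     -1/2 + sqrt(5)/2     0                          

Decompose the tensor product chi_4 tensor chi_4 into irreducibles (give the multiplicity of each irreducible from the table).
chi_4 tensor chi_4 = chi_1 + chi_2 + chi_3 (all other irreducibles have multiplicity 0).

Justification: The character of a tensor product is the pointwise product (chi_4 * chi_4)(C) = chi_4(C) * chi_4(C):
  {e}: (2)*(2), {r^1, r^4}: (-sqrt(5)/2 - 1/2)*(-sqrt(5)/2 - 1/2), {r^2, r^3}: (-1/2 + sqrt(5)/2)*(-1/2 + sqrt(5)/2), {s, sr, ..., sr^4}: (0)*(0)
so (chi_4 * chi_4) takes values
  {e} -> 4, {r^1, r^4} -> sqrt(5)/2 + 3/2, {r^2, r^3} -> 3/2 - sqrt(5)/2, {s, sr, ..., sr^4} -> 0.
Now take the inner product of this character with each irreducible chi from the table, <chi_4*chi_4, chi> = (1/10) sum_C |C| (chi_4*chi_4)(C) conj(chi(C)):
  <chi_4*chi_4, chi_1> = (1/10)[1*(4)*conj(1) + 2*(sqrt(5)/2 + 3/2)*conj(1) + 2*(3/2 - sqrt(5)/2)*conj(1) + 5*(0)*conj(1)]
      = (1/10)[(4) + (sqrt(5) + 3) + (3 - sqrt(5)) + (0)] = 10/10 = 1
  <chi_4*chi_4, chi_2> = (1/10)[1*(4)*conj(1) + 2*(sqrt(5)/2 + 3/2)*conj(1) + 2*(3/2 - sqrt(5)/2)*conj(1) + 5*(0)*conj(-1)]
      = (1/10)[(4) + (sqrt(5) + 3) + (3 - sqrt(5)) + (0)] = 10/10 = 1
  <chi_4*chi_4, chi_3> = (1/10)[1*(4)*conj(2) + 2*(sqrt(5)/2 + 3/2)*conj(-1/2 + sqrt(5)/2) + 2*(3/2 - sqrt(5)/2)*conj(-sqrt(5)/2 - 1/2) + 5*(0)*conj(0)]
      = (1/10)[(8) + (1 + sqrt(5)) + (1 - sqrt(5)) + (0)] = 10/10 = 1
  <chi_4*chi_4, chi_4> = (1/10)[1*(4)*conj(2) + 2*(sqrt(5)/2 + 3/2)*conj(-sqrt(5)/2 - 1/2) + 2*(3/2 - sqrt(5)/2)*conj(-1/2 + sqrt(5)/2) + 5*(0)*conj(0)]
      = (1/10)[(8) + (-2*sqrt(5) - 4) + (-4 + 2*sqrt(5)) + (0)] = 0/10 = 0
Hence the multiplicities are chi_1: 1, chi_2: 1, chi_3: 1. Dimension check: dim(chi_4)*dim(chi_4) = 2*2 = 4 and sum (mult * dim) = 1*1 + 1*1 + 1*2 = 4.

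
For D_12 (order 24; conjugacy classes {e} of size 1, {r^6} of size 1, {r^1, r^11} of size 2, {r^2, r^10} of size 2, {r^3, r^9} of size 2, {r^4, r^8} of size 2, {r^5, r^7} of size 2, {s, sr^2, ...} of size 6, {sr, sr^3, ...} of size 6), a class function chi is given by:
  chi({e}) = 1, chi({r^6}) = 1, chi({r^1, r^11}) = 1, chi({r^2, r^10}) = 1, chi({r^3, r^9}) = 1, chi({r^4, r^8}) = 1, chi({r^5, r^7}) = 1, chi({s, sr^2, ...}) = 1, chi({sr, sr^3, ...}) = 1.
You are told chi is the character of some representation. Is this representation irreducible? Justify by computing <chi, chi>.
Irreducible: <chi, chi> = 1.

Why: <chi, chi> = (1/|G|) sum_C |C| * |chi(C)|^2 = (1/24)[1*|1|^2 + 1*|1|^2 + 2*|1|^2 + 2*|1|^2 + 2*|1|^2 + 2*|1|^2 + 2*|1|^2 + 6*|1|^2 + 6*|1|^2]
  = (1/24)[(1) + (1) + (2) + (2) + (2) + (2) + (2) + (6) + (6)] = 24/24 = 1.
A character is irreducible iff <chi, chi> = 1, so this representation is irreducible.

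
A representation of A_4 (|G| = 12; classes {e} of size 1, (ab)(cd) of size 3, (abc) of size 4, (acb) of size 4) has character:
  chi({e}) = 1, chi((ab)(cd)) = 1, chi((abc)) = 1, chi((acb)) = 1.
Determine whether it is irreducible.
Irreducible: <chi, chi> = 1.

<chi, chi> = (1/|G|) sum_C |C| * |chi(C)|^2 = (1/12)[1*|1|^2 + 3*|1|^2 + 4*|1|^2 + 4*|1|^2]
  = (1/12)[(1) + (3) + (4) + (4)] = 12/12 = 1.
(Exp terms are combined using exp(i*s)*conj(exp(i*t)) = exp(i*(s-t)), and sums of them are collapsed using the identity that for every m > 1 the m distinct m-th roots of unity sum to 0, e.g. 1 + exp(2*I*pi/3) + exp(-2*I*pi/3) = 0.)
A character is irreducible iff <chi, chi> = 1, so this representation is irreducible.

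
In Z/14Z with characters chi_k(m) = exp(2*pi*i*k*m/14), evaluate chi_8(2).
chi_8(2) = zeta_14^16 = exp(2*I*pi/7)

Explanation: chi_8(2) = zeta_14^(8*2) = zeta_14^16. Since zeta_14^14 = 1, this equals zeta_14^2 = exp(2*pi*i*2/14) = exp(2*I*pi/7).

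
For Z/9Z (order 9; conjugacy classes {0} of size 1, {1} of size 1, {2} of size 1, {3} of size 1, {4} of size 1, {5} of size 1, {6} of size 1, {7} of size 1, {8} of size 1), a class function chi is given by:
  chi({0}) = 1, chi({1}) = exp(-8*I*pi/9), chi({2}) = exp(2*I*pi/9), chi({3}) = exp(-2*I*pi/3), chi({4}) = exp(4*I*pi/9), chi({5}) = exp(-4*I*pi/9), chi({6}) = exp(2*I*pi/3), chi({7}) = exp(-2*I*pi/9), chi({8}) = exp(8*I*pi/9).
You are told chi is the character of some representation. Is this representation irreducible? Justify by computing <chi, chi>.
Irreducible: <chi, chi> = 1.

Argument: <chi, chi> = (1/|G|) sum_C |C| * |chi(C)|^2 = (1/9)[1*|1|^2 + 1*|exp(-8*I*pi/9)|^2 + 1*|exp(2*I*pi/9)|^2 + 1*|exp(-2*I*pi/3)|^2 + 1*|exp(4*I*pi/9)|^2 + 1*|exp(-4*I*pi/9)|^2 + 1*|exp(2*I*pi/3)|^2 + 1*|exp(-2*I*pi/9)|^2 + 1*|exp(8*I*pi/9)|^2]
  = (1/9)[(1) + (1) + (1) + (1) + (1) + (1) + (1) + (1) + (1)] = 9/9 = 1.
(Exp terms are combined using exp(i*s)*conj(exp(i*t)) = exp(i*(s-t)), and sums of them are collapsed using the identity that for every m > 1 the m distinct m-th roots of unity sum to 0, e.g. 1 + exp(2*I*pi/3) + exp(-2*I*pi/3) = 0.)
A character is irreducible iff <chi, chi> = 1, so this representation is irreducible.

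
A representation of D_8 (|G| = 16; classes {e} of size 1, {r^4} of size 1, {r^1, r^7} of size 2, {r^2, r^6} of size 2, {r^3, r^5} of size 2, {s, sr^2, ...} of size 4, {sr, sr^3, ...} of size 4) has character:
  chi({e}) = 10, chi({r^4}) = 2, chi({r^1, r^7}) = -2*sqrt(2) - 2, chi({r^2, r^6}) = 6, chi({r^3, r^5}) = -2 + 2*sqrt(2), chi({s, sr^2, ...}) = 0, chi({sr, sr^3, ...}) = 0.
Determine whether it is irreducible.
Not irreducible (reducible): <chi, chi> = 14 > 1.

Derivation: <chi, chi> = (1/|G|) sum_C |C| * |chi(C)|^2 = (1/16)[1*|10|^2 + 1*|2|^2 + 2*|-2*sqrt(2) - 2|^2 + 2*|6|^2 + 2*|-2 + 2*sqrt(2)|^2 + 4*|0|^2 + 4*|0|^2]
  = (1/16)[(100) + (4) + (16*sqrt(2) + 24) + (72) + (24 - 16*sqrt(2)) + (0) + (0)] = 224/16 = 14.
A character is irreducible iff <chi, chi> = 1, so this representation is reducible.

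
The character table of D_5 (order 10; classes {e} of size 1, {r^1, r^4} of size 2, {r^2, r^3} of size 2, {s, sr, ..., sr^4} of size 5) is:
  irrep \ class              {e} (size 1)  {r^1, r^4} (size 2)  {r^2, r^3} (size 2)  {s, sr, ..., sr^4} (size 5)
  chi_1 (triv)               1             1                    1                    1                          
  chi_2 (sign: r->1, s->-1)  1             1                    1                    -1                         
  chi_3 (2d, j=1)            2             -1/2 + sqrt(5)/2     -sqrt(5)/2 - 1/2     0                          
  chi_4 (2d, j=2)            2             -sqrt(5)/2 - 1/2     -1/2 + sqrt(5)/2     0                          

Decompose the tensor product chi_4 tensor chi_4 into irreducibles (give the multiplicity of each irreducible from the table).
chi_4 tensor chi_4 = chi_1 + chi_2 + chi_3 (all other irreducibles have multiplicity 0).

Working: The character of a tensor product is the pointwise product (chi_4 * chi_4)(C) = chi_4(C) * chi_4(C):
  {e}: (2)*(2), {r^1, r^4}: (-sqrt(5)/2 - 1/2)*(-sqrt(5)/2 - 1/2), {r^2, r^3}: (-1/2 + sqrt(5)/2)*(-1/2 + sqrt(5)/2), {s, sr, ..., sr^4}: (0)*(0)
so (chi_4 * chi_4) takes values
  {e} -> 4, {r^1, r^4} -> sqrt(5)/2 + 3/2, {r^2, r^3} -> 3/2 - sqrt(5)/2, {s, sr, ..., sr^4} -> 0.
Now take the inner product of this character with each irreducible chi from the table, <chi_4*chi_4, chi> = (1/10) sum_C |C| (chi_4*chi_4)(C) conj(chi(C)):
  <chi_4*chi_4, chi_1> = (1/10)[1*(4)*conj(1) + 2*(sqrt(5)/2 + 3/2)*conj(1) + 2*(3/2 - sqrt(5)/2)*conj(1) + 5*(0)*conj(1)]
      = (1/10)[(4) + (sqrt(5) + 3) + (3 - sqrt(5)) + (0)] = 10/10 = 1
  <chi_4*chi_4, chi_2> = (1/10)[1*(4)*conj(1) + 2*(sqrt(5)/2 + 3/2)*conj(1) + 2*(3/2 - sqrt(5)/2)*conj(1) + 5*(0)*conj(-1)]
      = (1/10)[(4) + (sqrt(5) + 3) + (3 - sqrt(5)) + (0)] = 10/10 = 1
  <chi_4*chi_4, chi_3> = (1/10)[1*(4)*conj(2) + 2*(sqrt(5)/2 + 3/2)*conj(-1/2 + sqrt(5)/2) + 2*(3/2 - sqrt(5)/2)*conj(-sqrt(5)/2 - 1/2) + 5*(0)*conj(0)]
      = (1/10)[(8) + (1 + sqrt(5)) + (1 - sqrt(5)) + (0)] = 10/10 = 1
  <chi_4*chi_4, chi_4> = (1/10)[1*(4)*conj(2) + 2*(sqrt(5)/2 + 3/2)*conj(-sqrt(5)/2 - 1/2) + 2*(3/2 - sqrt(5)/2)*conj(-1/2 + sqrt(5)/2) + 5*(0)*conj(0)]
      = (1/10)[(8) + (-2*sqrt(5) - 4) + (-4 + 2*sqrt(5)) + (0)] = 0/10 = 0
Hence the multiplicities are chi_1: 1, chi_2: 1, chi_3: 1. Dimension check: dim(chi_4)*dim(chi_4) = 2*2 = 4 and sum (mult * dim) = 1*1 + 1*1 + 1*2 = 4.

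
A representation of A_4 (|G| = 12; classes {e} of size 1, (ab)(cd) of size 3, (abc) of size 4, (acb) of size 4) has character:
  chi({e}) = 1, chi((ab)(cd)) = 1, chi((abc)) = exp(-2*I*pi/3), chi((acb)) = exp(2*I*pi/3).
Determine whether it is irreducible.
Irreducible: <chi, chi> = 1.

Proof sketch: <chi, chi> = (1/|G|) sum_C |C| * |chi(C)|^2 = (1/12)[1*|1|^2 + 3*|1|^2 + 4*|exp(-2*I*pi/3)|^2 + 4*|exp(2*I*pi/3)|^2]
  = (1/12)[(1) + (3) + (4) + (4)] = 12/12 = 1.
(Exp terms are combined using exp(i*s)*conj(exp(i*t)) = exp(i*(s-t)), and sums of them are collapsed using the identity that for every m > 1 the m distinct m-th roots of unity sum to 0, e.g. 1 + exp(2*I*pi/3) + exp(-2*I*pi/3) = 0.)
A character is irreducible iff <chi, chi> = 1, so this representation is irreducible.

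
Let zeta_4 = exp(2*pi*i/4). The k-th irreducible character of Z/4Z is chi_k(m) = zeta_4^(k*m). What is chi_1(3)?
chi_1(3) = zeta_4^3 = -I

Solution. chi_1(3) = zeta_4^(1*3) = zeta_4^3. Since zeta_4^4 = 1, this equals zeta_4^3 = exp(2*pi*i*3/4) = -I.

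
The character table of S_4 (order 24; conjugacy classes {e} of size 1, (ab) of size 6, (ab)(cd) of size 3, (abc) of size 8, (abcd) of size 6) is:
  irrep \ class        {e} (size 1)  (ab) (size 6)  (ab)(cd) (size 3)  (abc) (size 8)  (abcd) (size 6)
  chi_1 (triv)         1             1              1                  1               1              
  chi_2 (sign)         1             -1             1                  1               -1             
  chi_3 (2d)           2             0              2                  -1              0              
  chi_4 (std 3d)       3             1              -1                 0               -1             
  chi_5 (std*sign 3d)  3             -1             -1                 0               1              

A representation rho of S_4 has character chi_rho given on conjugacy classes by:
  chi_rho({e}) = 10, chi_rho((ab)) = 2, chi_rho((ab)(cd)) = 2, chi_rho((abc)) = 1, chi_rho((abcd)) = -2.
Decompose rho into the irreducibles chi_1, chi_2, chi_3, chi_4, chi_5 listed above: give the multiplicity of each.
Multiplicities: chi_1: 1, chi_2: 1, chi_3: 1, chi_4: 2, chi_5: 0.

Working: Use <chi_rho, chi> = (1/|G|) sum_C |C| * chi_rho(C) * conj(chi(C)) with |G| = 24 for each irreducible chi in the table:
  <chi_rho, chi_1> = (1/24)[1*(10)*conj(1) + 6*(2)*conj(1) + 3*(2)*conj(1) + 8*(1)*conj(1) + 6*(-2)*conj(1)]
      = (1/24)[(10) + (12) + (6) + (8) + (-12)] = 24/24 = 1
  <chi_rho, chi_2> = (1/24)[1*(10)*conj(1) + 6*(2)*conj(-1) + 3*(2)*conj(1) + 8*(1)*conj(1) + 6*(-2)*conj(-1)]
      = (1/24)[(10) + (-12) + (6) + (8) + (12)] = 24/24 = 1
  <chi_rho, chi_3> = (1/24)[1*(10)*conj(2) + 6*(2)*conj(0) + 3*(2)*conj(2) + 8*(1)*conj(-1) + 6*(-2)*conj(0)]
      = (1/24)[(20) + (0) + (12) + (-8) + (0)] = 24/24 = 1
  <chi_rho, chi_4> = (1/24)[1*(10)*conj(3) + 6*(2)*conj(1) + 3*(2)*conj(-1) + 8*(1)*conj(0) + 6*(-2)*conj(-1)]
      = (1/24)[(30) + (12) + (-6) + (0) + (12)] = 48/24 = 2
  <chi_rho, chi_5> = (1/24)[1*(10)*conj(3) + 6*(2)*conj(-1) + 3*(2)*conj(-1) + 8*(1)*conj(0) + 6*(-2)*conj(1)]
      = (1/24)[(30) + (-12) + (-6) + (0) + (-12)] = 0/24 = 0
Dimension check: dim(rho) = sum (mult * dim) = 1*1 + 1*1 + 1*2 + 2*3 + 0*3 = 10 = chi_rho(e) = 10.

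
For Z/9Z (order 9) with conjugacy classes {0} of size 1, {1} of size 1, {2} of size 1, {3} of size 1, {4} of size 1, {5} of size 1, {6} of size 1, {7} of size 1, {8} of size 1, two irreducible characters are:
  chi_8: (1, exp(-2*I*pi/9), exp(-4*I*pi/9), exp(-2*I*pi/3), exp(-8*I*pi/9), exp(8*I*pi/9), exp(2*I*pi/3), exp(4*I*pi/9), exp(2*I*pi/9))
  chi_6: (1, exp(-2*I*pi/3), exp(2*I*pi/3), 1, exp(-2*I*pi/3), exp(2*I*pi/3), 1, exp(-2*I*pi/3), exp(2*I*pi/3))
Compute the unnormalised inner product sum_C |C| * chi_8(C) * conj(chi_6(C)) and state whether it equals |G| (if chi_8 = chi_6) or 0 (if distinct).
Sum = 0; so <chi_8, chi_6> = 0 (distinct irreducibles are orthogonal).

Explanation: Compute term by term over conjugacy classes (|C| * chi_8(C) * conj(chi_6(C))):
  1*(1)*conj(1) + 1*(exp(-2*I*pi/9))*conj(exp(-2*I*pi/3)) + 1*(exp(-4*I*pi/9))*conj(exp(2*I*pi/3)) + 1*(exp(-2*I*pi/3))*conj(1) + 1*(exp(-8*I*pi/9))*conj(exp(-2*I*pi/3)) + 1*(exp(8*I*pi/9))*conj(exp(2*I*pi/3)) + 1*(exp(2*I*pi/3))*conj(1) + 1*(exp(4*I*pi/9))*conj(exp(-2*I*pi/3)) + 1*(exp(2*I*pi/9))*conj(exp(2*I*pi/3))
  = (1) + (exp(4*I*pi/9)) + (exp(8*I*pi/9)) + (exp(-2*I*pi/3)) + (exp(-2*I*pi/9)) + (exp(2*I*pi/9)) + (exp(2*I*pi/3)) + (exp(-8*I*pi/9)) + (exp(-4*I*pi/9))
  = 0.
(Exp terms are combined using exp(i*s)*conj(exp(i*t)) = exp(i*(s-t)), and sums of them are collapsed using the identity that for every m > 1 the m distinct m-th roots of unity sum to 0, e.g. 1 + exp(2*I*pi/3) + exp(-2*I*pi/3) = 0.)
Dividing by |G| = 9 gives 0/9 = 0, matching the row-orthogonality relation <chi_8, chi_6> = [chi_8 = chi_6].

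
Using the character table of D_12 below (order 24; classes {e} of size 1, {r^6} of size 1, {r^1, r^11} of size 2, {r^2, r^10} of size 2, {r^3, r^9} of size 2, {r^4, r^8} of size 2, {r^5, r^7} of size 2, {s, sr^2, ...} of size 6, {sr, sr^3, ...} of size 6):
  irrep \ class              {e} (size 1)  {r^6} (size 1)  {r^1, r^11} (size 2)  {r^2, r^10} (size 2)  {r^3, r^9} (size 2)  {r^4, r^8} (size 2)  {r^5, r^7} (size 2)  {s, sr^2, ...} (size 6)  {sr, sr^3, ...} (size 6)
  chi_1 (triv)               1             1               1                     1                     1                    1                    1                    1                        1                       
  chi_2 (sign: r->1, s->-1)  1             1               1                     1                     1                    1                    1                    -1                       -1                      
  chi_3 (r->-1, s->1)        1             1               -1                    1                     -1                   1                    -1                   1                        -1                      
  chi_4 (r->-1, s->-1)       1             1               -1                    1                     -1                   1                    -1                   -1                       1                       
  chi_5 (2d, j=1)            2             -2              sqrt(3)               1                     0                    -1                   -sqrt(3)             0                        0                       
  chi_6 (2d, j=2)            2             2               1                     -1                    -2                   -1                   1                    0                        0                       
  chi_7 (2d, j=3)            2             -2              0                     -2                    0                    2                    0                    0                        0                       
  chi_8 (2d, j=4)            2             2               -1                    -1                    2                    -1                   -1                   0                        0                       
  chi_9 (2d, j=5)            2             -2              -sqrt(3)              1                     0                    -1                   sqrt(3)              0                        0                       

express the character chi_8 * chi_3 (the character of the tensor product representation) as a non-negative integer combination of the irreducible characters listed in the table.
chi_8 tensor chi_3 = chi_6 (all other irreducibles have multiplicity 0).

Why: The character of a tensor product is the pointwise product (chi_8 * chi_3)(C) = chi_8(C) * chi_3(C):
  {e}: (2)*(1), {r^6}: (2)*(1), {r^1, r^11}: (-1)*(-1), {r^2, r^10}: (-1)*(1), {r^3, r^9}: (2)*(-1), {r^4, r^8}: (-1)*(1), {r^5, r^7}: (-1)*(-1), {s, sr^2, ...}: (0)*(1), {sr, sr^3, ...}: (0)*(-1)
so (chi_8 * chi_3) takes values
  {e} -> 2, {r^6} -> 2, {r^1, r^11} -> 1, {r^2, r^10} -> -1, {r^3, r^9} -> -2, {r^4, r^8} -> -1, {r^5, r^7} -> 1, {s, sr^2, ...} -> 0, {sr, sr^3, ...} -> 0.
Now take the inner product of this character with each irreducible chi from the table, <chi_8*chi_3, chi> = (1/24) sum_C |C| (chi_8*chi_3)(C) conj(chi(C)):
  <chi_8*chi_3, chi_1> = (1/24)[1*(2)*conj(1) + 1*(2)*conj(1) + 2*(1)*conj(1) + 2*(-1)*conj(1) + 2*(-2)*conj(1) + 2*(-1)*conj(1) + 2*(1)*conj(1) + 6*(0)*conj(1) + 6*(0)*conj(1)]
      = (1/24)[(2) + (2) + (2) + (-2) + (-4) + (-2) + (2) + (0) + (0)] = 0/24 = 0
  <chi_8*chi_3, chi_2> = (1/24)[1*(2)*conj(1) + 1*(2)*conj(1) + 2*(1)*conj(1) + 2*(-1)*conj(1) + 2*(-2)*conj(1) + 2*(-1)*conj(1) + 2*(1)*conj(1) + 6*(0)*conj(-1) + 6*(0)*conj(-1)]
      = (1/24)[(2) + (2) + (2) + (-2) + (-4) + (-2) + (2) + (0) + (0)] = 0/24 = 0
  <chi_8*chi_3, chi_3> = (1/24)[1*(2)*conj(1) + 1*(2)*conj(1) + 2*(1)*conj(-1) + 2*(-1)*conj(1) + 2*(-2)*conj(-1) + 2*(-1)*conj(1) + 2*(1)*conj(-1) + 6*(0)*conj(1) + 6*(0)*conj(-1)]
      = (1/24)[(2) + (2) + (-2) + (-2) + (4) + (-2) + (-2) + (0) + (0)] = 0/24 = 0
  <chi_8*chi_3, chi_4> = (1/24)[1*(2)*conj(1) + 1*(2)*conj(1) + 2*(1)*conj(-1) + 2*(-1)*conj(1) + 2*(-2)*conj(-1) + 2*(-1)*conj(1) + 2*(1)*conj(-1) + 6*(0)*conj(-1) + 6*(0)*conj(1)]
      = (1/24)[(2) + (2) + (-2) + (-2) + (4) + (-2) + (-2) + (0) + (0)] = 0/24 = 0
  <chi_8*chi_3, chi_5> = (1/24)[1*(2)*conj(2) + 1*(2)*conj(-2) + 2*(1)*conj(sqrt(3)) + 2*(-1)*conj(1) + 2*(-2)*conj(0) + 2*(-1)*conj(-1) + 2*(1)*conj(-sqrt(3)) + 6*(0)*conj(0) + 6*(0)*conj(0)]
      = (1/24)[(4) + (-4) + (2*sqrt(3)) + (-2) + (0) + (2) + (-2*sqrt(3)) + (0) + (0)] = 0/24 = 0
  <chi_8*chi_3, chi_6> = (1/24)[1*(2)*conj(2) + 1*(2)*conj(2) + 2*(1)*conj(1) + 2*(-1)*conj(-1) + 2*(-2)*conj(-2) + 2*(-1)*conj(-1) + 2*(1)*conj(1) + 6*(0)*conj(0) + 6*(0)*conj(0)]
      = (1/24)[(4) + (4) + (2) + (2) + (8) + (2) + (2) + (0) + (0)] = 24/24 = 1
  <chi_8*chi_3, chi_7> = (1/24)[1*(2)*conj(2) + 1*(2)*conj(-2) + 2*(1)*conj(0) + 2*(-1)*conj(-2) + 2*(-2)*conj(0) + 2*(-1)*conj(2) + 2*(1)*conj(0) + 6*(0)*conj(0) + 6*(0)*conj(0)]
      = (1/24)[(4) + (-4) + (0) + (4) + (0) + (-4) + (0) + (0) + (0)] = 0/24 = 0
  <chi_8*chi_3, chi_8> = (1/24)[1*(2)*conj(2) + 1*(2)*conj(2) + 2*(1)*conj(-1) + 2*(-1)*conj(-1) + 2*(-2)*conj(2) + 2*(-1)*conj(-1) + 2*(1)*conj(-1) + 6*(0)*conj(0) + 6*(0)*conj(0)]
      = (1/24)[(4) + (4) + (-2) + (2) + (-8) + (2) + (-2) + (0) + (0)] = 0/24 = 0
  <chi_8*chi_3, chi_9> = (1/24)[1*(2)*conj(2) + 1*(2)*conj(-2) + 2*(1)*conj(-sqrt(3)) + 2*(-1)*conj(1) + 2*(-2)*conj(0) + 2*(-1)*conj(-1) + 2*(1)*conj(sqrt(3)) + 6*(0)*conj(0) + 6*(0)*conj(0)]
      = (1/24)[(4) + (-4) + (-2*sqrt(3)) + (-2) + (0) + (2) + (2*sqrt(3)) + (0) + (0)] = 0/24 = 0
Hence the multiplicities are chi_6: 1. Dimension check: dim(chi_8)*dim(chi_3) = 2*1 = 2 and sum (mult * dim) = 1*2 = 2.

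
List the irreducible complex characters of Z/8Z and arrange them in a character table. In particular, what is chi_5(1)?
Character table of Z/8Z (irreps indexed chi_0,...,chi_7 with chi_k(m) = zeta_8^(k*m), zeta_8 = exp(2*pi*i/8)):
  irrep \ class  {0} (size 1)  {1} (size 1)    {2} (size 1)  {3} (size 1)    {4} (size 1)  {5} (size 1)    {6} (size 1)  {7} (size 1)  
  chi_0          1             1               1             1               1             1               1             1             
  chi_1          1             exp(I*pi/4)     I             exp(3*I*pi/4)   -1            exp(-3*I*pi/4)  -I            exp(-I*pi/4)  
  chi_2          1             I               -1            -I              1             I               -1            -I            
  chi_3          1             exp(3*I*pi/4)   -I            exp(I*pi/4)     -1            exp(-I*pi/4)    I             exp(-3*I*pi/4)
  chi_4          1             -1              1             -1              1             -1              1             -1            
  chi_5          1             exp(-3*I*pi/4)  I             exp(-I*pi/4)    -1            exp(I*pi/4)     -I            exp(3*I*pi/4) 
  chi_6          1             -I              -1            I               1             -I              -1            I             
  chi_7          1             exp(-I*pi/4)    -I            exp(-3*I*pi/4)  -1            exp(3*I*pi/4)   I             exp(I*pi/4)   

Spot check: chi_5(1) = zeta_8^(5*1) = zeta_8^5 = exp(-3*I*pi/4).

Proof sketch: Z/8Z is abelian, so all 8 irreducible complex representations are 1-dimensional. They are given by chi_k(m) = zeta_8^(k*m) for k = 0,...,7. Row orthogonality: sum_m chi_k(m) conj(chi_l(m)) = 8 * [k = l].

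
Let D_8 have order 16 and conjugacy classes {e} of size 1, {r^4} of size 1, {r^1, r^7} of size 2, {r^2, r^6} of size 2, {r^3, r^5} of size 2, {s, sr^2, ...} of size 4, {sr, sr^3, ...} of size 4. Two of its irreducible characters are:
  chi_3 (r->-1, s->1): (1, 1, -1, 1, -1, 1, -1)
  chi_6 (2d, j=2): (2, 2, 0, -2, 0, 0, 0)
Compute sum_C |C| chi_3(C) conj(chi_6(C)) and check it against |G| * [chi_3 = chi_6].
Sum = 0; so <chi_3, chi_6> = 0 (distinct irreducibles are orthogonal).

Argument: Compute term by term over conjugacy classes (|C| * chi_3(C) * conj(chi_6(C))):
  1*(1)*conj(2) + 1*(1)*conj(2) + 2*(-1)*conj(0) + 2*(1)*conj(-2) + 2*(-1)*conj(0) + 4*(1)*conj(0) + 4*(-1)*conj(0)
  = (2) + (2) + (0) + (-4) + (0) + (0) + (0)
  = 0.
Dividing by |G| = 16 gives 0/16 = 0, matching the row-orthogonality relation <chi_3, chi_6> = [chi_3 = chi_6].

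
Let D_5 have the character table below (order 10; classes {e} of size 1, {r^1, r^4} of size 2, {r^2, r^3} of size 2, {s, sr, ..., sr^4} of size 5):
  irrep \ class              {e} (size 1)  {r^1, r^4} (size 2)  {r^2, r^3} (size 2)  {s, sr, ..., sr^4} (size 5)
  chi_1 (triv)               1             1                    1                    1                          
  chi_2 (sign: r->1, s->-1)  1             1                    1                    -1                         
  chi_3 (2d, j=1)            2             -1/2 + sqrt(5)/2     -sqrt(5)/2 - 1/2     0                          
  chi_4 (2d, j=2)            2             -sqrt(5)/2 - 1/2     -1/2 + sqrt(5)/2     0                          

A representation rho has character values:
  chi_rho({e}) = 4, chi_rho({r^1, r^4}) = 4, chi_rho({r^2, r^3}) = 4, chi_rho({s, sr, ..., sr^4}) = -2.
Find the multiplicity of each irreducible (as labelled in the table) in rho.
Multiplicities: chi_1: 1, chi_2: 3, chi_3: 0, chi_4: 0.

Justification: Use <chi_rho, chi> = (1/|G|) sum_C |C| * chi_rho(C) * conj(chi(C)) with |G| = 10 for each irreducible chi in the table:
  <chi_rho, chi_1> = (1/10)[1*(4)*conj(1) + 2*(4)*conj(1) + 2*(4)*conj(1) + 5*(-2)*conj(1)]
      = (1/10)[(4) + (8) + (8) + (-10)] = 10/10 = 1
  <chi_rho, chi_2> = (1/10)[1*(4)*conj(1) + 2*(4)*conj(1) + 2*(4)*conj(1) + 5*(-2)*conj(-1)]
      = (1/10)[(4) + (8) + (8) + (10)] = 30/10 = 3
  <chi_rho, chi_3> = (1/10)[1*(4)*conj(2) + 2*(4)*conj(-1/2 + sqrt(5)/2) + 2*(4)*conj(-sqrt(5)/2 - 1/2) + 5*(-2)*conj(0)]
      = (1/10)[(8) + (-4 + 4*sqrt(5)) + (-4*sqrt(5) - 4) + (0)] = 0/10 = 0
  <chi_rho, chi_4> = (1/10)[1*(4)*conj(2) + 2*(4)*conj(-sqrt(5)/2 - 1/2) + 2*(4)*conj(-1/2 + sqrt(5)/2) + 5*(-2)*conj(0)]
      = (1/10)[(8) + (-4*sqrt(5) - 4) + (-4 + 4*sqrt(5)) + (0)] = 0/10 = 0
Dimension check: dim(rho) = sum (mult * dim) = 1*1 + 3*1 + 0*2 + 0*2 = 4 = chi_rho(e) = 4.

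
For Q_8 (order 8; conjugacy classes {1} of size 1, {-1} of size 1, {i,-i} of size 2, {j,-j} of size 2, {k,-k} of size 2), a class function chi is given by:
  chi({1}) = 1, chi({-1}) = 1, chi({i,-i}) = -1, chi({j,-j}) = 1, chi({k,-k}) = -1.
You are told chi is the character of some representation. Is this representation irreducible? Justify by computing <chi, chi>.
Irreducible: <chi, chi> = 1.

Justification: <chi, chi> = (1/|G|) sum_C |C| * |chi(C)|^2 = (1/8)[1*|1|^2 + 1*|1|^2 + 2*|-1|^2 + 2*|1|^2 + 2*|-1|^2]
  = (1/8)[(1) + (1) + (2) + (2) + (2)] = 8/8 = 1.
A character is irreducible iff <chi, chi> = 1, so this representation is irreducible.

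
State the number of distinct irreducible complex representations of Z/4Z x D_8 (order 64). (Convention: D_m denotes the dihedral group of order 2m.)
28

Explanation: The number of irreducible complex representations of a finite group equals its number of conjugacy classes. For a direct product, #classes(G x H) = #classes(G) * #classes(H). Z/4Z has 4 classes (abelian), D_8 has 7 classes, so 4 * 7 = 28, so Z/4Z x D_8 (order 64) has exactly 28 irreducible complex representations.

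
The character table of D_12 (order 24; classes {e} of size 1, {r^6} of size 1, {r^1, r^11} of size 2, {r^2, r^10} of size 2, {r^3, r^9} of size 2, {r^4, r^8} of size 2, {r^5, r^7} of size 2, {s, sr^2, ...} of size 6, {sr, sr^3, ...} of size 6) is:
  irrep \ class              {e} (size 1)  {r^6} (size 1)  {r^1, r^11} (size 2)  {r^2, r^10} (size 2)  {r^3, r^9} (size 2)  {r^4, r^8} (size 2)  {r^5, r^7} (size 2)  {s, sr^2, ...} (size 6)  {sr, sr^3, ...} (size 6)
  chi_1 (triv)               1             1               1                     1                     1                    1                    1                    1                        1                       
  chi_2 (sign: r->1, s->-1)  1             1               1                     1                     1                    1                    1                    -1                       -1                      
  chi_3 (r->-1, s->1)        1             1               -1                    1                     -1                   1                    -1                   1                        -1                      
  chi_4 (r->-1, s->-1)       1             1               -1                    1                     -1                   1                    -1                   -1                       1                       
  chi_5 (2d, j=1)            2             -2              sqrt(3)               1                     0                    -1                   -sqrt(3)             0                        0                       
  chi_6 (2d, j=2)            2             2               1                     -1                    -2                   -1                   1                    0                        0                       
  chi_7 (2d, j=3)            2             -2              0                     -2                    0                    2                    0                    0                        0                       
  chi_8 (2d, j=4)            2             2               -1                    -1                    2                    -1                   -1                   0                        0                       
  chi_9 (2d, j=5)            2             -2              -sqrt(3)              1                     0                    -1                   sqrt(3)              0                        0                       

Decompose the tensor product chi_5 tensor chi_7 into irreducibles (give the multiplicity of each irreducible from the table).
chi_5 tensor chi_7 = chi_6 + chi_8 (all other irreducibles have multiplicity 0).

The character of a tensor product is the pointwise product (chi_5 * chi_7)(C) = chi_5(C) * chi_7(C):
  {e}: (2)*(2), {r^6}: (-2)*(-2), {r^1, r^11}: (sqrt(3))*(0), {r^2, r^10}: (1)*(-2), {r^3, r^9}: (0)*(0), {r^4, r^8}: (-1)*(2), {r^5, r^7}: (-sqrt(3))*(0), {s, sr^2, ...}: (0)*(0), {sr, sr^3, ...}: (0)*(0)
so (chi_5 * chi_7) takes values
  {e} -> 4, {r^6} -> 4, {r^1, r^11} -> 0, {r^2, r^10} -> -2, {r^3, r^9} -> 0, {r^4, r^8} -> -2, {r^5, r^7} -> 0, {s, sr^2, ...} -> 0, {sr, sr^3, ...} -> 0.
Now take the inner product of this character with each irreducible chi from the table, <chi_5*chi_7, chi> = (1/24) sum_C |C| (chi_5*chi_7)(C) conj(chi(C)):
  <chi_5*chi_7, chi_1> = (1/24)[1*(4)*conj(1) + 1*(4)*conj(1) + 2*(0)*conj(1) + 2*(-2)*conj(1) + 2*(0)*conj(1) + 2*(-2)*conj(1) + 2*(0)*conj(1) + 6*(0)*conj(1) + 6*(0)*conj(1)]
      = (1/24)[(4) + (4) + (0) + (-4) + (0) + (-4) + (0) + (0) + (0)] = 0/24 = 0
  <chi_5*chi_7, chi_2> = (1/24)[1*(4)*conj(1) + 1*(4)*conj(1) + 2*(0)*conj(1) + 2*(-2)*conj(1) + 2*(0)*conj(1) + 2*(-2)*conj(1) + 2*(0)*conj(1) + 6*(0)*conj(-1) + 6*(0)*conj(-1)]
      = (1/24)[(4) + (4) + (0) + (-4) + (0) + (-4) + (0) + (0) + (0)] = 0/24 = 0
  <chi_5*chi_7, chi_3> = (1/24)[1*(4)*conj(1) + 1*(4)*conj(1) + 2*(0)*conj(-1) + 2*(-2)*conj(1) + 2*(0)*conj(-1) + 2*(-2)*conj(1) + 2*(0)*conj(-1) + 6*(0)*conj(1) + 6*(0)*conj(-1)]
      = (1/24)[(4) + (4) + (0) + (-4) + (0) + (-4) + (0) + (0) + (0)] = 0/24 = 0
  <chi_5*chi_7, chi_4> = (1/24)[1*(4)*conj(1) + 1*(4)*conj(1) + 2*(0)*conj(-1) + 2*(-2)*conj(1) + 2*(0)*conj(-1) + 2*(-2)*conj(1) + 2*(0)*conj(-1) + 6*(0)*conj(-1) + 6*(0)*conj(1)]
      = (1/24)[(4) + (4) + (0) + (-4) + (0) + (-4) + (0) + (0) + (0)] = 0/24 = 0
  <chi_5*chi_7, chi_5> = (1/24)[1*(4)*conj(2) + 1*(4)*conj(-2) + 2*(0)*conj(sqrt(3)) + 2*(-2)*conj(1) + 2*(0)*conj(0) + 2*(-2)*conj(-1) + 2*(0)*conj(-sqrt(3)) + 6*(0)*conj(0) + 6*(0)*conj(0)]
      = (1/24)[(8) + (-8) + (0) + (-4) + (0) + (4) + (0) + (0) + (0)] = 0/24 = 0
  <chi_5*chi_7, chi_6> = (1/24)[1*(4)*conj(2) + 1*(4)*conj(2) + 2*(0)*conj(1) + 2*(-2)*conj(-1) + 2*(0)*conj(-2) + 2*(-2)*conj(-1) + 2*(0)*conj(1) + 6*(0)*conj(0) + 6*(0)*conj(0)]
      = (1/24)[(8) + (8) + (0) + (4) + (0) + (4) + (0) + (0) + (0)] = 24/24 = 1
  <chi_5*chi_7, chi_7> = (1/24)[1*(4)*conj(2) + 1*(4)*conj(-2) + 2*(0)*conj(0) + 2*(-2)*conj(-2) + 2*(0)*conj(0) + 2*(-2)*conj(2) + 2*(0)*conj(0) + 6*(0)*conj(0) + 6*(0)*conj(0)]
      = (1/24)[(8) + (-8) + (0) + (8) + (0) + (-8) + (0) + (0) + (0)] = 0/24 = 0
  <chi_5*chi_7, chi_8> = (1/24)[1*(4)*conj(2) + 1*(4)*conj(2) + 2*(0)*conj(-1) + 2*(-2)*conj(-1) + 2*(0)*conj(2) + 2*(-2)*conj(-1) + 2*(0)*conj(-1) + 6*(0)*conj(0) + 6*(0)*conj(0)]
      = (1/24)[(8) + (8) + (0) + (4) + (0) + (4) + (0) + (0) + (0)] = 24/24 = 1
  <chi_5*chi_7, chi_9> = (1/24)[1*(4)*conj(2) + 1*(4)*conj(-2) + 2*(0)*conj(-sqrt(3)) + 2*(-2)*conj(1) + 2*(0)*conj(0) + 2*(-2)*conj(-1) + 2*(0)*conj(sqrt(3)) + 6*(0)*conj(0) + 6*(0)*conj(0)]
      = (1/24)[(8) + (-8) + (0) + (-4) + (0) + (4) + (0) + (0) + (0)] = 0/24 = 0
Hence the multiplicities are chi_6: 1, chi_8: 1. Dimension check: dim(chi_5)*dim(chi_7) = 2*2 = 4 and sum (mult * dim) = 1*2 + 1*2 = 4.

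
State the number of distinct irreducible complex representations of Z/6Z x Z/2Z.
12

Derivation: The number of irreducible complex representations of a finite group equals its number of conjugacy classes. Z/6Z x Z/2Z is abelian of order 12, so every element is its own conjugacy class: 12 classes, so Z/6Z x Z/2Z (order 12) has exactly 12 irreducible complex representations.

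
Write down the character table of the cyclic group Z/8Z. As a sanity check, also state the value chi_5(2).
Character table of Z/8Z (irreps indexed chi_0,...,chi_7 with chi_k(m) = zeta_8^(k*m), zeta_8 = exp(2*pi*i/8)):
  irrep \ class  {0} (size 1)  {1} (size 1)    {2} (size 1)  {3} (size 1)    {4} (size 1)  {5} (size 1)    {6} (size 1)  {7} (size 1)  
  chi_0          1             1               1             1               1             1               1             1             
  chi_1          1             exp(I*pi/4)     I             exp(3*I*pi/4)   -1            exp(-3*I*pi/4)  -I            exp(-I*pi/4)  
  chi_2          1             I               -1            -I              1             I               -1            -I            
  chi_3          1             exp(3*I*pi/4)   -I            exp(I*pi/4)     -1            exp(-I*pi/4)    I             exp(-3*I*pi/4)
  chi_4          1             -1              1             -1              1             -1              1             -1            
  chi_5          1             exp(-3*I*pi/4)  I             exp(-I*pi/4)    -1            exp(I*pi/4)     -I            exp(3*I*pi/4) 
  chi_6          1             -I              -1            I               1             -I              -1            I             
  chi_7          1             exp(-I*pi/4)    -I            exp(-3*I*pi/4)  -1            exp(3*I*pi/4)   I             exp(I*pi/4)   

Spot check: chi_5(2) = zeta_8^(5*2) = zeta_8^10 = I.

Working: Z/8Z is abelian, so all 8 irreducible complex representations are 1-dimensional. They are given by chi_k(m) = zeta_8^(k*m) for k = 0,...,7. Row orthogonality: sum_m chi_k(m) conj(chi_l(m)) = 8 * [k = l].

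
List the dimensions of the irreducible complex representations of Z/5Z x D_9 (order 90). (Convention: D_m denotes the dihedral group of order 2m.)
Dimensions: 1, 1, 1, 1, 1, 1, 1, 1, 1, 1, 2, 2, 2, 2, 2, 2, 2, 2, 2, 2, 2, 2, 2, 2, 2, 2, 2, 2, 2, 2

Explanation: There are 30 irreducibles (= number of conjugacy classes). Their dimensions d_i satisfy sum d_i^2 = |G| = 90: 1 + 1 + 1 + 1 + 1 + 1 + 1 + 1 + 1 + 1 + 4 + 4 + 4 + 4 + 4 + 4 + 4 + 4 + 4 + 4 + 4 + 4 + 4 + 4 + 4 + 4 + 4 + 4 + 4 + 4 = 90. (For the product with Z/5Z: each of the 5 1-dim characters of Z/5Z tensors with each irrep of D_9, giving 5 copies of each D_9-dimension.)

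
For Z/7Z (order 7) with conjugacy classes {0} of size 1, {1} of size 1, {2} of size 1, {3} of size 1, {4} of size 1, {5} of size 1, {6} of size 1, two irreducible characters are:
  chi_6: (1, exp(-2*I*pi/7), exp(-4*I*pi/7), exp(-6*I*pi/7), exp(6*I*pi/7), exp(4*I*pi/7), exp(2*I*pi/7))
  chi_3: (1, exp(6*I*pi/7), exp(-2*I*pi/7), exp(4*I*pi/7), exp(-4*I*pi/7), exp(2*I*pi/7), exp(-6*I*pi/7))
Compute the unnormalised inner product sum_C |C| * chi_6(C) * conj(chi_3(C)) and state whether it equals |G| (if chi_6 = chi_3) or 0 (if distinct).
Sum = 0; so <chi_6, chi_3> = 0 (distinct irreducibles are orthogonal).

Details: Compute term by term over conjugacy classes (|C| * chi_6(C) * conj(chi_3(C))):
  1*(1)*conj(1) + 1*(exp(-2*I*pi/7))*conj(exp(6*I*pi/7)) + 1*(exp(-4*I*pi/7))*conj(exp(-2*I*pi/7)) + 1*(exp(-6*I*pi/7))*conj(exp(4*I*pi/7)) + 1*(exp(6*I*pi/7))*conj(exp(-4*I*pi/7)) + 1*(exp(4*I*pi/7))*conj(exp(2*I*pi/7)) + 1*(exp(2*I*pi/7))*conj(exp(-6*I*pi/7))
  = (1) + (exp(6*I*pi/7)) + (exp(-2*I*pi/7)) + (exp(4*I*pi/7)) + (exp(-4*I*pi/7)) + (exp(2*I*pi/7)) + (exp(-6*I*pi/7))
  = 0.
(Exp terms are combined using exp(i*s)*conj(exp(i*t)) = exp(i*(s-t)), and sums of them are collapsed using the identity that for every m > 1 the m distinct m-th roots of unity sum to 0, e.g. 1 + exp(2*I*pi/3) + exp(-2*I*pi/3) = 0.)
Dividing by |G| = 7 gives 0/7 = 0, matching the row-orthogonality relation <chi_6, chi_3> = [chi_6 = chi_3].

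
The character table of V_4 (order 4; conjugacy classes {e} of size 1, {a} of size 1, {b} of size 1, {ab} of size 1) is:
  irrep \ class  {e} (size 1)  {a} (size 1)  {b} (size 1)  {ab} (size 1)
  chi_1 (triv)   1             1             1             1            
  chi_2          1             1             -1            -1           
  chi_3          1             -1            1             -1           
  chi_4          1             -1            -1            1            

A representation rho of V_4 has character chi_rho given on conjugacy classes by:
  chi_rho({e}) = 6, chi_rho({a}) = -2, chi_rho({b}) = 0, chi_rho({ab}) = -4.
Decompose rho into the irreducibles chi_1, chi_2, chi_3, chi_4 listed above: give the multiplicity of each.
Multiplicities: chi_1: 0, chi_2: 2, chi_3: 3, chi_4: 1.

Why: Use <chi_rho, chi> = (1/|G|) sum_C |C| * chi_rho(C) * conj(chi(C)) with |G| = 4 for each irreducible chi in the table:
  <chi_rho, chi_1> = (1/4)[1*(6)*conj(1) + 1*(-2)*conj(1) + 1*(0)*conj(1) + 1*(-4)*conj(1)]
      = (1/4)[(6) + (-2) + (0) + (-4)] = 0/4 = 0
  <chi_rho, chi_2> = (1/4)[1*(6)*conj(1) + 1*(-2)*conj(1) + 1*(0)*conj(-1) + 1*(-4)*conj(-1)]
      = (1/4)[(6) + (-2) + (0) + (4)] = 8/4 = 2
  <chi_rho, chi_3> = (1/4)[1*(6)*conj(1) + 1*(-2)*conj(-1) + 1*(0)*conj(1) + 1*(-4)*conj(-1)]
      = (1/4)[(6) + (2) + (0) + (4)] = 12/4 = 3
  <chi_rho, chi_4> = (1/4)[1*(6)*conj(1) + 1*(-2)*conj(-1) + 1*(0)*conj(-1) + 1*(-4)*conj(1)]
      = (1/4)[(6) + (2) + (0) + (-4)] = 4/4 = 1
Dimension check: dim(rho) = sum (mult * dim) = 0*1 + 2*1 + 3*1 + 1*1 = 6 = chi_rho(e) = 6.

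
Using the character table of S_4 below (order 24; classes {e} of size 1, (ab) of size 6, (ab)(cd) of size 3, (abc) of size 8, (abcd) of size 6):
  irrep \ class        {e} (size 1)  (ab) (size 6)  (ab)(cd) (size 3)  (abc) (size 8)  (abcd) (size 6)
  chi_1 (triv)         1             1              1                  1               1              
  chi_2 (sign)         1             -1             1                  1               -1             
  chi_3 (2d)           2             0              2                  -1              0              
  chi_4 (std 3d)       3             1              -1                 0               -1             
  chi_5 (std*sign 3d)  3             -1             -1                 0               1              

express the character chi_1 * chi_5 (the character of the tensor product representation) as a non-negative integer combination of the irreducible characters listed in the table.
chi_1 tensor chi_5 = chi_5 (all other irreducibles have multiplicity 0).

Why: The character of a tensor product is the pointwise product (chi_1 * chi_5)(C) = chi_1(C) * chi_5(C):
  {e}: (1)*(3), (ab): (1)*(-1), (ab)(cd): (1)*(-1), (abc): (1)*(0), (abcd): (1)*(1)
so (chi_1 * chi_5) takes values
  {e} -> 3, (ab) -> -1, (ab)(cd) -> -1, (abc) -> 0, (abcd) -> 1.
Now take the inner product of this character with each irreducible chi from the table, <chi_1*chi_5, chi> = (1/24) sum_C |C| (chi_1*chi_5)(C) conj(chi(C)):
  <chi_1*chi_5, chi_1> = (1/24)[1*(3)*conj(1) + 6*(-1)*conj(1) + 3*(-1)*conj(1) + 8*(0)*conj(1) + 6*(1)*conj(1)]
      = (1/24)[(3) + (-6) + (-3) + (0) + (6)] = 0/24 = 0
  <chi_1*chi_5, chi_2> = (1/24)[1*(3)*conj(1) + 6*(-1)*conj(-1) + 3*(-1)*conj(1) + 8*(0)*conj(1) + 6*(1)*conj(-1)]
      = (1/24)[(3) + (6) + (-3) + (0) + (-6)] = 0/24 = 0
  <chi_1*chi_5, chi_3> = (1/24)[1*(3)*conj(2) + 6*(-1)*conj(0) + 3*(-1)*conj(2) + 8*(0)*conj(-1) + 6*(1)*conj(0)]
      = (1/24)[(6) + (0) + (-6) + (0) + (0)] = 0/24 = 0
  <chi_1*chi_5, chi_4> = (1/24)[1*(3)*conj(3) + 6*(-1)*conj(1) + 3*(-1)*conj(-1) + 8*(0)*conj(0) + 6*(1)*conj(-1)]
      = (1/24)[(9) + (-6) + (3) + (0) + (-6)] = 0/24 = 0
  <chi_1*chi_5, chi_5> = (1/24)[1*(3)*conj(3) + 6*(-1)*conj(-1) + 3*(-1)*conj(-1) + 8*(0)*conj(0) + 6*(1)*conj(1)]
      = (1/24)[(9) + (6) + (3) + (0) + (6)] = 24/24 = 1
Hence the multiplicities are chi_5: 1. Dimension check: dim(chi_1)*dim(chi_5) = 1*3 = 3 and sum (mult * dim) = 1*3 = 3.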